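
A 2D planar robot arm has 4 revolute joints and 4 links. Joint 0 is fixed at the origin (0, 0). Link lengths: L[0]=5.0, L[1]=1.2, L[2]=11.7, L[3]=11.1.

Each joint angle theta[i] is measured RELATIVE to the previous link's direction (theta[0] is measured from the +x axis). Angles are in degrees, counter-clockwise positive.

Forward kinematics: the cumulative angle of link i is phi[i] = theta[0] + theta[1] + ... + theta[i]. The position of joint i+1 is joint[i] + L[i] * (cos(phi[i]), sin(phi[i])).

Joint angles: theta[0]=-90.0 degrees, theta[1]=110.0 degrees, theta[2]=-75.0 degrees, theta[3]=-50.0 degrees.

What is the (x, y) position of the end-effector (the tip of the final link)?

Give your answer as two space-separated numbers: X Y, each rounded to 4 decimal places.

Answer: 4.9656 -24.8954

Derivation:
joint[0] = (0.0000, 0.0000)  (base)
link 0: phi[0] = -90 = -90 deg
  cos(-90 deg) = 0.0000, sin(-90 deg) = -1.0000
  joint[1] = (0.0000, 0.0000) + 5 * (0.0000, -1.0000) = (0.0000 + 0.0000, 0.0000 + -5.0000) = (0.0000, -5.0000)
link 1: phi[1] = -90 + 110 = 20 deg
  cos(20 deg) = 0.9397, sin(20 deg) = 0.3420
  joint[2] = (0.0000, -5.0000) + 1.2 * (0.9397, 0.3420) = (0.0000 + 1.1276, -5.0000 + 0.4104) = (1.1276, -4.5896)
link 2: phi[2] = -90 + 110 + -75 = -55 deg
  cos(-55 deg) = 0.5736, sin(-55 deg) = -0.8192
  joint[3] = (1.1276, -4.5896) + 11.7 * (0.5736, -0.8192) = (1.1276 + 6.7108, -4.5896 + -9.5841) = (7.8385, -14.1737)
link 3: phi[3] = -90 + 110 + -75 + -50 = -105 deg
  cos(-105 deg) = -0.2588, sin(-105 deg) = -0.9659
  joint[4] = (7.8385, -14.1737) + 11.1 * (-0.2588, -0.9659) = (7.8385 + -2.8729, -14.1737 + -10.7218) = (4.9656, -24.8954)
End effector: (4.9656, -24.8954)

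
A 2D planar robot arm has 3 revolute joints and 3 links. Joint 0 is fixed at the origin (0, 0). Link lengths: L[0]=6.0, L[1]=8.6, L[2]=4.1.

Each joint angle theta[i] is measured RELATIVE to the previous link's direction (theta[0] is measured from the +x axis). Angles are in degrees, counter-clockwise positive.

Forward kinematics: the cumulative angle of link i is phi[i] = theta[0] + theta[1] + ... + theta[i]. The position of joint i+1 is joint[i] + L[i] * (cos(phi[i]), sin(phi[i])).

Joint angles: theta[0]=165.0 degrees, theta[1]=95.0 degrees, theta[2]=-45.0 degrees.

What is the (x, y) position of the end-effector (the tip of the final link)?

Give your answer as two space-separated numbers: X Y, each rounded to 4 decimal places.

joint[0] = (0.0000, 0.0000)  (base)
link 0: phi[0] = 165 = 165 deg
  cos(165 deg) = -0.9659, sin(165 deg) = 0.2588
  joint[1] = (0.0000, 0.0000) + 6 * (-0.9659, 0.2588) = (0.0000 + -5.7956, 0.0000 + 1.5529) = (-5.7956, 1.5529)
link 1: phi[1] = 165 + 95 = 260 deg
  cos(260 deg) = -0.1736, sin(260 deg) = -0.9848
  joint[2] = (-5.7956, 1.5529) + 8.6 * (-0.1736, -0.9848) = (-5.7956 + -1.4934, 1.5529 + -8.4693) = (-7.2889, -6.9164)
link 2: phi[2] = 165 + 95 + -45 = 215 deg
  cos(215 deg) = -0.8192, sin(215 deg) = -0.5736
  joint[3] = (-7.2889, -6.9164) + 4.1 * (-0.8192, -0.5736) = (-7.2889 + -3.3585, -6.9164 + -2.3517) = (-10.6475, -9.2681)
End effector: (-10.6475, -9.2681)

Answer: -10.6475 -9.2681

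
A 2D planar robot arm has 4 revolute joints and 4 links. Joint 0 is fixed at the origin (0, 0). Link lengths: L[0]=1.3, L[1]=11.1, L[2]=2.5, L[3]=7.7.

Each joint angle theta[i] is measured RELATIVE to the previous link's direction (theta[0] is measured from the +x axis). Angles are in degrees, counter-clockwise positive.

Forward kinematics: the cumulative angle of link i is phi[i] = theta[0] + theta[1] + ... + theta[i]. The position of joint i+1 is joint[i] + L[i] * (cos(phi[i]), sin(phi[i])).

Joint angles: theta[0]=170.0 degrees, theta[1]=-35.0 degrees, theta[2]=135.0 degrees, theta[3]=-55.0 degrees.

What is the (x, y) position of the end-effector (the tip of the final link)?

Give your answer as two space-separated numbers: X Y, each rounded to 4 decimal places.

Answer: -15.4366 1.1581

Derivation:
joint[0] = (0.0000, 0.0000)  (base)
link 0: phi[0] = 170 = 170 deg
  cos(170 deg) = -0.9848, sin(170 deg) = 0.1736
  joint[1] = (0.0000, 0.0000) + 1.3 * (-0.9848, 0.1736) = (0.0000 + -1.2803, 0.0000 + 0.2257) = (-1.2803, 0.2257)
link 1: phi[1] = 170 + -35 = 135 deg
  cos(135 deg) = -0.7071, sin(135 deg) = 0.7071
  joint[2] = (-1.2803, 0.2257) + 11.1 * (-0.7071, 0.7071) = (-1.2803 + -7.8489, 0.2257 + 7.8489) = (-9.1291, 8.0746)
link 2: phi[2] = 170 + -35 + 135 = 270 deg
  cos(270 deg) = -0.0000, sin(270 deg) = -1.0000
  joint[3] = (-9.1291, 8.0746) + 2.5 * (-0.0000, -1.0000) = (-9.1291 + -0.0000, 8.0746 + -2.5000) = (-9.1291, 5.5746)
link 3: phi[3] = 170 + -35 + 135 + -55 = 215 deg
  cos(215 deg) = -0.8192, sin(215 deg) = -0.5736
  joint[4] = (-9.1291, 5.5746) + 7.7 * (-0.8192, -0.5736) = (-9.1291 + -6.3075, 5.5746 + -4.4165) = (-15.4366, 1.1581)
End effector: (-15.4366, 1.1581)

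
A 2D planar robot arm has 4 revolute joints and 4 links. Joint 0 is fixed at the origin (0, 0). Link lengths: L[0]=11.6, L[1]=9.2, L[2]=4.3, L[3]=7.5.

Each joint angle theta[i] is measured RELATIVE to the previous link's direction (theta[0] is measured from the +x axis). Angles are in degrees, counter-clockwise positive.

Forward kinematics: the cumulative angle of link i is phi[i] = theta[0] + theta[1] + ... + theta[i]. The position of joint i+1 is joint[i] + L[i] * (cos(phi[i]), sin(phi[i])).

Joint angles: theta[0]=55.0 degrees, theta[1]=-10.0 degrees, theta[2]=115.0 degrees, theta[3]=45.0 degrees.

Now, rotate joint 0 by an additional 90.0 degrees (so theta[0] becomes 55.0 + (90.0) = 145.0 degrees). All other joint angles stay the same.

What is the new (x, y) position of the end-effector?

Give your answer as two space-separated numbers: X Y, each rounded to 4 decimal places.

joint[0] = (0.0000, 0.0000)  (base)
link 0: phi[0] = 145 = 145 deg
  cos(145 deg) = -0.8192, sin(145 deg) = 0.5736
  joint[1] = (0.0000, 0.0000) + 11.6 * (-0.8192, 0.5736) = (0.0000 + -9.5022, 0.0000 + 6.6535) = (-9.5022, 6.6535)
link 1: phi[1] = 145 + -10 = 135 deg
  cos(135 deg) = -0.7071, sin(135 deg) = 0.7071
  joint[2] = (-9.5022, 6.6535) + 9.2 * (-0.7071, 0.7071) = (-9.5022 + -6.5054, 6.6535 + 6.5054) = (-16.0075, 13.1589)
link 2: phi[2] = 145 + -10 + 115 = 250 deg
  cos(250 deg) = -0.3420, sin(250 deg) = -0.9397
  joint[3] = (-16.0075, 13.1589) + 4.3 * (-0.3420, -0.9397) = (-16.0075 + -1.4707, 13.1589 + -4.0407) = (-17.4782, 9.1182)
link 3: phi[3] = 145 + -10 + 115 + 45 = 295 deg
  cos(295 deg) = 0.4226, sin(295 deg) = -0.9063
  joint[4] = (-17.4782, 9.1182) + 7.5 * (0.4226, -0.9063) = (-17.4782 + 3.1696, 9.1182 + -6.7973) = (-14.3086, 2.3209)
End effector: (-14.3086, 2.3209)

Answer: -14.3086 2.3209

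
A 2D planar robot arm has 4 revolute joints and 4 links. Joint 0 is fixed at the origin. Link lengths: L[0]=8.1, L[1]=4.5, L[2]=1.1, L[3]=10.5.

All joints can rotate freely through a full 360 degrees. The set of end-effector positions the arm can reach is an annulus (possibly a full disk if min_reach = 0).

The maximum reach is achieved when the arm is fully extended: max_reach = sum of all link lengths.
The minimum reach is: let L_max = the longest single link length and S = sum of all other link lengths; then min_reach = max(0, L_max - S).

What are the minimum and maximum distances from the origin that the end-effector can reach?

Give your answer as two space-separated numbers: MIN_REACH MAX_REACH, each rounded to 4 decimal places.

Answer: 0.0000 24.2000

Derivation:
Link lengths: [8.1, 4.5, 1.1, 10.5]
max_reach = 8.1 + 4.5 + 1.1 + 10.5 = 24.2
L_max = max([8.1, 4.5, 1.1, 10.5]) = 10.5
S (sum of others) = 24.2 - 10.5 = 13.7
min_reach = max(0, 10.5 - 13.7) = max(0, -3.2) = 0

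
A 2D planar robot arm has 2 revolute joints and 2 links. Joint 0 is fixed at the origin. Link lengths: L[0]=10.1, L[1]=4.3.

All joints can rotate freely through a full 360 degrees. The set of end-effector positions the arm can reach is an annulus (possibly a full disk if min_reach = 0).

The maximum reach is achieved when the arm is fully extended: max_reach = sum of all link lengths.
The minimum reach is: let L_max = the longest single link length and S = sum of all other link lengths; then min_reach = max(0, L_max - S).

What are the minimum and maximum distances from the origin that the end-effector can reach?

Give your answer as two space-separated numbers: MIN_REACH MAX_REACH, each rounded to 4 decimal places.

Link lengths: [10.1, 4.3]
max_reach = 10.1 + 4.3 = 14.4
L_max = max([10.1, 4.3]) = 10.1
S (sum of others) = 14.4 - 10.1 = 4.3
min_reach = max(0, 10.1 - 4.3) = max(0, 5.8) = 5.8

Answer: 5.8000 14.4000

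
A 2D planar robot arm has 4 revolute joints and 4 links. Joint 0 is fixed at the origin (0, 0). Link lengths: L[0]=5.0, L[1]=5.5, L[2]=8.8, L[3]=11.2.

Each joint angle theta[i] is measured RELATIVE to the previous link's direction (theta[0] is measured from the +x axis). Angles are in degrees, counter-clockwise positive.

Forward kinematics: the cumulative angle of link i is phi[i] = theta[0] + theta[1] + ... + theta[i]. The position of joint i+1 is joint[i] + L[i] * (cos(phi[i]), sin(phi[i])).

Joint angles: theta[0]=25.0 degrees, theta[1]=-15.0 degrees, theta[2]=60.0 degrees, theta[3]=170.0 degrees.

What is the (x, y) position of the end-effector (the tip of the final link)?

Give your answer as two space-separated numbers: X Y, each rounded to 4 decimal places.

joint[0] = (0.0000, 0.0000)  (base)
link 0: phi[0] = 25 = 25 deg
  cos(25 deg) = 0.9063, sin(25 deg) = 0.4226
  joint[1] = (0.0000, 0.0000) + 5 * (0.9063, 0.4226) = (0.0000 + 4.5315, 0.0000 + 2.1131) = (4.5315, 2.1131)
link 1: phi[1] = 25 + -15 = 10 deg
  cos(10 deg) = 0.9848, sin(10 deg) = 0.1736
  joint[2] = (4.5315, 2.1131) + 5.5 * (0.9848, 0.1736) = (4.5315 + 5.4164, 2.1131 + 0.9551) = (9.9480, 3.0682)
link 2: phi[2] = 25 + -15 + 60 = 70 deg
  cos(70 deg) = 0.3420, sin(70 deg) = 0.9397
  joint[3] = (9.9480, 3.0682) + 8.8 * (0.3420, 0.9397) = (9.9480 + 3.0098, 3.0682 + 8.2693) = (12.9578, 11.3375)
link 3: phi[3] = 25 + -15 + 60 + 170 = 240 deg
  cos(240 deg) = -0.5000, sin(240 deg) = -0.8660
  joint[4] = (12.9578, 11.3375) + 11.2 * (-0.5000, -0.8660) = (12.9578 + -5.6000, 11.3375 + -9.6995) = (7.3578, 1.6380)
End effector: (7.3578, 1.6380)

Answer: 7.3578 1.6380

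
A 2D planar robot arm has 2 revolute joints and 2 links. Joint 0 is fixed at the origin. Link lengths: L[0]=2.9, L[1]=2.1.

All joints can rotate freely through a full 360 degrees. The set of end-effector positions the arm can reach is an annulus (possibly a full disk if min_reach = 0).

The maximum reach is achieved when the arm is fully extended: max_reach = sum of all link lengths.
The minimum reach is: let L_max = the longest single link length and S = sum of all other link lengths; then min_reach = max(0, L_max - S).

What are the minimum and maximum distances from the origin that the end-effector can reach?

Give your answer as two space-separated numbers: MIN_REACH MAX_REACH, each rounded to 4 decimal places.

Answer: 0.8000 5.0000

Derivation:
Link lengths: [2.9, 2.1]
max_reach = 2.9 + 2.1 = 5
L_max = max([2.9, 2.1]) = 2.9
S (sum of others) = 5 - 2.9 = 2.1
min_reach = max(0, 2.9 - 2.1) = max(0, 0.8) = 0.8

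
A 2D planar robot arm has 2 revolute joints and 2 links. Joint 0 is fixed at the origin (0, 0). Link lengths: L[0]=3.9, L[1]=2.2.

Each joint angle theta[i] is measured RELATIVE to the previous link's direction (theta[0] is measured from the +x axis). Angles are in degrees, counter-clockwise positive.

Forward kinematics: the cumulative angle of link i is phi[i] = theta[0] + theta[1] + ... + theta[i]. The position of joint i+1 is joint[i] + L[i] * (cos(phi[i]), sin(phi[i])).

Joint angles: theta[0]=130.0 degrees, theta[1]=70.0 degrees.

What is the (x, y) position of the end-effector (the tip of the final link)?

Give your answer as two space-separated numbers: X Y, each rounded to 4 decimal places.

joint[0] = (0.0000, 0.0000)  (base)
link 0: phi[0] = 130 = 130 deg
  cos(130 deg) = -0.6428, sin(130 deg) = 0.7660
  joint[1] = (0.0000, 0.0000) + 3.9 * (-0.6428, 0.7660) = (0.0000 + -2.5069, 0.0000 + 2.9876) = (-2.5069, 2.9876)
link 1: phi[1] = 130 + 70 = 200 deg
  cos(200 deg) = -0.9397, sin(200 deg) = -0.3420
  joint[2] = (-2.5069, 2.9876) + 2.2 * (-0.9397, -0.3420) = (-2.5069 + -2.0673, 2.9876 + -0.7524) = (-4.5742, 2.2351)
End effector: (-4.5742, 2.2351)

Answer: -4.5742 2.2351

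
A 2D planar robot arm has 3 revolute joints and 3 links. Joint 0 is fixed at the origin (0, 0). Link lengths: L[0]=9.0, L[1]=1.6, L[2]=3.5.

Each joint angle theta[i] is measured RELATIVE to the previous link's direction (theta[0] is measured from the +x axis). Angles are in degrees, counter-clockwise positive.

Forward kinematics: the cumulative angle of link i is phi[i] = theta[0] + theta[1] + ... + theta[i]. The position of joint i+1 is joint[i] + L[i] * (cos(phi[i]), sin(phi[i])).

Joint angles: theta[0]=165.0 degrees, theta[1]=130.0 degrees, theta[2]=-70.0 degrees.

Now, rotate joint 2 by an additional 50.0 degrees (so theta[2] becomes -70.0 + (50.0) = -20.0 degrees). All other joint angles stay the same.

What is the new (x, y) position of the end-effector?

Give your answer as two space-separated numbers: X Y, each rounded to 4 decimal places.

joint[0] = (0.0000, 0.0000)  (base)
link 0: phi[0] = 165 = 165 deg
  cos(165 deg) = -0.9659, sin(165 deg) = 0.2588
  joint[1] = (0.0000, 0.0000) + 9 * (-0.9659, 0.2588) = (0.0000 + -8.6933, 0.0000 + 2.3294) = (-8.6933, 2.3294)
link 1: phi[1] = 165 + 130 = 295 deg
  cos(295 deg) = 0.4226, sin(295 deg) = -0.9063
  joint[2] = (-8.6933, 2.3294) + 1.6 * (0.4226, -0.9063) = (-8.6933 + 0.6762, 2.3294 + -1.4501) = (-8.0171, 0.8793)
link 2: phi[2] = 165 + 130 + -20 = 275 deg
  cos(275 deg) = 0.0872, sin(275 deg) = -0.9962
  joint[3] = (-8.0171, 0.8793) + 3.5 * (0.0872, -0.9962) = (-8.0171 + 0.3050, 0.8793 + -3.4867) = (-7.7121, -2.6074)
End effector: (-7.7121, -2.6074)

Answer: -7.7121 -2.6074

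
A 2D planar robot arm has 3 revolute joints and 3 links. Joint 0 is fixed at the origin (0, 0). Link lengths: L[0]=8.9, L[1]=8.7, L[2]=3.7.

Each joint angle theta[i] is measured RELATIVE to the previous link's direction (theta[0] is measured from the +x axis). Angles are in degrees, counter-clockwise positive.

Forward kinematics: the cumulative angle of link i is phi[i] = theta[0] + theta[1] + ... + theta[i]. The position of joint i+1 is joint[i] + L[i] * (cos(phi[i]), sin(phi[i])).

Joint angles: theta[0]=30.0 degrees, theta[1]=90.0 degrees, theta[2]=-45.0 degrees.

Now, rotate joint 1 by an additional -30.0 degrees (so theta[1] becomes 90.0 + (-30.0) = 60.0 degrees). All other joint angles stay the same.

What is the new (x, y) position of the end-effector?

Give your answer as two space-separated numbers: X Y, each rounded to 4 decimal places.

Answer: 10.3239 15.7663

Derivation:
joint[0] = (0.0000, 0.0000)  (base)
link 0: phi[0] = 30 = 30 deg
  cos(30 deg) = 0.8660, sin(30 deg) = 0.5000
  joint[1] = (0.0000, 0.0000) + 8.9 * (0.8660, 0.5000) = (0.0000 + 7.7076, 0.0000 + 4.4500) = (7.7076, 4.4500)
link 1: phi[1] = 30 + 60 = 90 deg
  cos(90 deg) = 0.0000, sin(90 deg) = 1.0000
  joint[2] = (7.7076, 4.4500) + 8.7 * (0.0000, 1.0000) = (7.7076 + 0.0000, 4.4500 + 8.7000) = (7.7076, 13.1500)
link 2: phi[2] = 30 + 60 + -45 = 45 deg
  cos(45 deg) = 0.7071, sin(45 deg) = 0.7071
  joint[3] = (7.7076, 13.1500) + 3.7 * (0.7071, 0.7071) = (7.7076 + 2.6163, 13.1500 + 2.6163) = (10.3239, 15.7663)
End effector: (10.3239, 15.7663)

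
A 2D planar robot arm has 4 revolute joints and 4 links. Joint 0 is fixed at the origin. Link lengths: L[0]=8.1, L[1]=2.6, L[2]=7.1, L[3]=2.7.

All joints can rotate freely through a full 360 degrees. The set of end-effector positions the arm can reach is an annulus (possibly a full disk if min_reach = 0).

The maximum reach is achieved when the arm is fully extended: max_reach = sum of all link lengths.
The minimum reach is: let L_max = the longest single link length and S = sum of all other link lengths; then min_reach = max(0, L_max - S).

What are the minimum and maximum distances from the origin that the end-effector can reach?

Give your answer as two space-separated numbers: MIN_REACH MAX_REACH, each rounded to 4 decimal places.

Link lengths: [8.1, 2.6, 7.1, 2.7]
max_reach = 8.1 + 2.6 + 7.1 + 2.7 = 20.5
L_max = max([8.1, 2.6, 7.1, 2.7]) = 8.1
S (sum of others) = 20.5 - 8.1 = 12.4
min_reach = max(0, 8.1 - 12.4) = max(0, -4.3) = 0

Answer: 0.0000 20.5000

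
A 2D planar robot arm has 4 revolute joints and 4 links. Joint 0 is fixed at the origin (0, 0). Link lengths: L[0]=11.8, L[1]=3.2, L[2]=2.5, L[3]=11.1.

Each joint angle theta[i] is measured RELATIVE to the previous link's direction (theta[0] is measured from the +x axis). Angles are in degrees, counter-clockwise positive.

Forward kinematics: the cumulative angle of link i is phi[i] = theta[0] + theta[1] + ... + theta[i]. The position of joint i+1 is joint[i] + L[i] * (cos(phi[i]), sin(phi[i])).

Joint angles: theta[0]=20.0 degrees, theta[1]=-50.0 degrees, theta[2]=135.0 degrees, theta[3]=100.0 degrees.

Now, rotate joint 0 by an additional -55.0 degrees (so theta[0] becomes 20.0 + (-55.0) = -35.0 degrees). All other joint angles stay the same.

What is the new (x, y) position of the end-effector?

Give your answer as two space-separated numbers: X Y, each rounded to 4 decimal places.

Answer: 1.9390 -2.4909

Derivation:
joint[0] = (0.0000, 0.0000)  (base)
link 0: phi[0] = -35 = -35 deg
  cos(-35 deg) = 0.8192, sin(-35 deg) = -0.5736
  joint[1] = (0.0000, 0.0000) + 11.8 * (0.8192, -0.5736) = (0.0000 + 9.6660, 0.0000 + -6.7682) = (9.6660, -6.7682)
link 1: phi[1] = -35 + -50 = -85 deg
  cos(-85 deg) = 0.0872, sin(-85 deg) = -0.9962
  joint[2] = (9.6660, -6.7682) + 3.2 * (0.0872, -0.9962) = (9.6660 + 0.2789, -6.7682 + -3.1878) = (9.9449, -9.9560)
link 2: phi[2] = -35 + -50 + 135 = 50 deg
  cos(50 deg) = 0.6428, sin(50 deg) = 0.7660
  joint[3] = (9.9449, -9.9560) + 2.5 * (0.6428, 0.7660) = (9.9449 + 1.6070, -9.9560 + 1.9151) = (11.5519, -8.0409)
link 3: phi[3] = -35 + -50 + 135 + 100 = 150 deg
  cos(150 deg) = -0.8660, sin(150 deg) = 0.5000
  joint[4] = (11.5519, -8.0409) + 11.1 * (-0.8660, 0.5000) = (11.5519 + -9.6129, -8.0409 + 5.5500) = (1.9390, -2.4909)
End effector: (1.9390, -2.4909)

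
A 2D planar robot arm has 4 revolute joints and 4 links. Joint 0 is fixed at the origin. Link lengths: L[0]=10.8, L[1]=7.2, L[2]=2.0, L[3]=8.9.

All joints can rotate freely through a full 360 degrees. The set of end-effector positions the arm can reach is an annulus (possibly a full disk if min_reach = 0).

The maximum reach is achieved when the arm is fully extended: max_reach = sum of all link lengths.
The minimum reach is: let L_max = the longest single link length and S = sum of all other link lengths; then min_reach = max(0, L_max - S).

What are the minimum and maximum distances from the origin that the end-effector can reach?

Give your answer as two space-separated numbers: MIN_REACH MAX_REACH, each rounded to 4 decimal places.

Answer: 0.0000 28.9000

Derivation:
Link lengths: [10.8, 7.2, 2.0, 8.9]
max_reach = 10.8 + 7.2 + 2 + 8.9 = 28.9
L_max = max([10.8, 7.2, 2.0, 8.9]) = 10.8
S (sum of others) = 28.9 - 10.8 = 18.1
min_reach = max(0, 10.8 - 18.1) = max(0, -7.3) = 0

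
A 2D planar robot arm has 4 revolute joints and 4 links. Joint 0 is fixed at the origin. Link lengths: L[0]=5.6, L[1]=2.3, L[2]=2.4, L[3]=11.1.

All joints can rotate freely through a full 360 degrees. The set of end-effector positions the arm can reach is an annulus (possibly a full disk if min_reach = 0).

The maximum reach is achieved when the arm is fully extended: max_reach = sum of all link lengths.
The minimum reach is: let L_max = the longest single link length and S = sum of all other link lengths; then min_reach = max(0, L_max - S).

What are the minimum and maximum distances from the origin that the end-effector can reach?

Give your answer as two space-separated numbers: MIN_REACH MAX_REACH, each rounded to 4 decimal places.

Link lengths: [5.6, 2.3, 2.4, 11.1]
max_reach = 5.6 + 2.3 + 2.4 + 11.1 = 21.4
L_max = max([5.6, 2.3, 2.4, 11.1]) = 11.1
S (sum of others) = 21.4 - 11.1 = 10.3
min_reach = max(0, 11.1 - 10.3) = max(0, 0.8) = 0.8

Answer: 0.8000 21.4000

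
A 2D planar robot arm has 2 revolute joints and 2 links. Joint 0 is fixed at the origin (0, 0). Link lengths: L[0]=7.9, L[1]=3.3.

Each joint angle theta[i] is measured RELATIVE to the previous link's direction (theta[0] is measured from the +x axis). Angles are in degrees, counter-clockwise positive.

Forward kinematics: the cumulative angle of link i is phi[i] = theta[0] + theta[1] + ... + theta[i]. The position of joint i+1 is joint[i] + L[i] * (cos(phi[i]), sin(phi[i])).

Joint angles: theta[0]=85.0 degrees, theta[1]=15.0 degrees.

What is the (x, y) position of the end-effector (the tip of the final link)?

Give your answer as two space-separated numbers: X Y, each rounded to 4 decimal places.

joint[0] = (0.0000, 0.0000)  (base)
link 0: phi[0] = 85 = 85 deg
  cos(85 deg) = 0.0872, sin(85 deg) = 0.9962
  joint[1] = (0.0000, 0.0000) + 7.9 * (0.0872, 0.9962) = (0.0000 + 0.6885, 0.0000 + 7.8699) = (0.6885, 7.8699)
link 1: phi[1] = 85 + 15 = 100 deg
  cos(100 deg) = -0.1736, sin(100 deg) = 0.9848
  joint[2] = (0.6885, 7.8699) + 3.3 * (-0.1736, 0.9848) = (0.6885 + -0.5730, 7.8699 + 3.2499) = (0.1155, 11.1198)
End effector: (0.1155, 11.1198)

Answer: 0.1155 11.1198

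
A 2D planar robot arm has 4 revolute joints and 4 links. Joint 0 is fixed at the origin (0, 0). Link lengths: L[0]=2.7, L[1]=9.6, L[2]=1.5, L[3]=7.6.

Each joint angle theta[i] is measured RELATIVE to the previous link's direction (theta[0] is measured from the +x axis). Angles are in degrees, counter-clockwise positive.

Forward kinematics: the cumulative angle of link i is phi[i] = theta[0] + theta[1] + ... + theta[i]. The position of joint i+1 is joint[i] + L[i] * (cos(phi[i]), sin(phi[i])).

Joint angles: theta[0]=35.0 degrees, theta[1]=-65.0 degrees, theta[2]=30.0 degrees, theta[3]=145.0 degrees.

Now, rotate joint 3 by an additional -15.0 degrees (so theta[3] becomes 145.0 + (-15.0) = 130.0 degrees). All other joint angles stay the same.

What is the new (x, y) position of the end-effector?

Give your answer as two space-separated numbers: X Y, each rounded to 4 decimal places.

joint[0] = (0.0000, 0.0000)  (base)
link 0: phi[0] = 35 = 35 deg
  cos(35 deg) = 0.8192, sin(35 deg) = 0.5736
  joint[1] = (0.0000, 0.0000) + 2.7 * (0.8192, 0.5736) = (0.0000 + 2.2117, 0.0000 + 1.5487) = (2.2117, 1.5487)
link 1: phi[1] = 35 + -65 = -30 deg
  cos(-30 deg) = 0.8660, sin(-30 deg) = -0.5000
  joint[2] = (2.2117, 1.5487) + 9.6 * (0.8660, -0.5000) = (2.2117 + 8.3138, 1.5487 + -4.8000) = (10.5256, -3.2513)
link 2: phi[2] = 35 + -65 + 30 = 0 deg
  cos(0 deg) = 1.0000, sin(0 deg) = 0.0000
  joint[3] = (10.5256, -3.2513) + 1.5 * (1.0000, 0.0000) = (10.5256 + 1.5000, -3.2513 + 0.0000) = (12.0256, -3.2513)
link 3: phi[3] = 35 + -65 + 30 + 130 = 130 deg
  cos(130 deg) = -0.6428, sin(130 deg) = 0.7660
  joint[4] = (12.0256, -3.2513) + 7.6 * (-0.6428, 0.7660) = (12.0256 + -4.8852, -3.2513 + 5.8219) = (7.1404, 2.5706)
End effector: (7.1404, 2.5706)

Answer: 7.1404 2.5706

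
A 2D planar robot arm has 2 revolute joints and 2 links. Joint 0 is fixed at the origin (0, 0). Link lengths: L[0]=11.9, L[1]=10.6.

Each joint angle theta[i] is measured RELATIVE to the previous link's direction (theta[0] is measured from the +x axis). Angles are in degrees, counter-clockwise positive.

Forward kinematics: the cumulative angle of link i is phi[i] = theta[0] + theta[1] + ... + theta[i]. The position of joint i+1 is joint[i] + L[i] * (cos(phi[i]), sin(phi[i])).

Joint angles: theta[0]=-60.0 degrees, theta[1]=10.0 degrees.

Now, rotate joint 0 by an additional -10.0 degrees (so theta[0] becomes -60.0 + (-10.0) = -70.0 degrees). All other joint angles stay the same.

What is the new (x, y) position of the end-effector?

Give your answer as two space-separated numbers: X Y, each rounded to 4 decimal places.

Answer: 9.3700 -20.3622

Derivation:
joint[0] = (0.0000, 0.0000)  (base)
link 0: phi[0] = -70 = -70 deg
  cos(-70 deg) = 0.3420, sin(-70 deg) = -0.9397
  joint[1] = (0.0000, 0.0000) + 11.9 * (0.3420, -0.9397) = (0.0000 + 4.0700, 0.0000 + -11.1823) = (4.0700, -11.1823)
link 1: phi[1] = -70 + 10 = -60 deg
  cos(-60 deg) = 0.5000, sin(-60 deg) = -0.8660
  joint[2] = (4.0700, -11.1823) + 10.6 * (0.5000, -0.8660) = (4.0700 + 5.3000, -11.1823 + -9.1799) = (9.3700, -20.3622)
End effector: (9.3700, -20.3622)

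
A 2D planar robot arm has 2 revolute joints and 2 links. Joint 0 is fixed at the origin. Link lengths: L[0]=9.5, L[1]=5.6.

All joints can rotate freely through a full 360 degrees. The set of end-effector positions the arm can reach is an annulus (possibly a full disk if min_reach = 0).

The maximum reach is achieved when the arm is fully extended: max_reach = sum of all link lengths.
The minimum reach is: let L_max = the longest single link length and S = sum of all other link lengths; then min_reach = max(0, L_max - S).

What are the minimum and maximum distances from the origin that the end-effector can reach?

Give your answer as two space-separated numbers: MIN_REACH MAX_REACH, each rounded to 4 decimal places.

Link lengths: [9.5, 5.6]
max_reach = 9.5 + 5.6 = 15.1
L_max = max([9.5, 5.6]) = 9.5
S (sum of others) = 15.1 - 9.5 = 5.6
min_reach = max(0, 9.5 - 5.6) = max(0, 3.9) = 3.9

Answer: 3.9000 15.1000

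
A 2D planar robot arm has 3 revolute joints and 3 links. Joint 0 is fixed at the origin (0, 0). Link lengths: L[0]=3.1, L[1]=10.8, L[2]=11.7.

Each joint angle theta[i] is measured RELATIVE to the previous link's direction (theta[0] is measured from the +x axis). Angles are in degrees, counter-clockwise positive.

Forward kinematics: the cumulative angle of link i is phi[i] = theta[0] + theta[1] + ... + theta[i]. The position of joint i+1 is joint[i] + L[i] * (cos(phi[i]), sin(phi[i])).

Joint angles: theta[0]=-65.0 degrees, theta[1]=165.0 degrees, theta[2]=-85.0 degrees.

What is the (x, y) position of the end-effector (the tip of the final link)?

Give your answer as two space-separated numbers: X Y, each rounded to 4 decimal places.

joint[0] = (0.0000, 0.0000)  (base)
link 0: phi[0] = -65 = -65 deg
  cos(-65 deg) = 0.4226, sin(-65 deg) = -0.9063
  joint[1] = (0.0000, 0.0000) + 3.1 * (0.4226, -0.9063) = (0.0000 + 1.3101, 0.0000 + -2.8096) = (1.3101, -2.8096)
link 1: phi[1] = -65 + 165 = 100 deg
  cos(100 deg) = -0.1736, sin(100 deg) = 0.9848
  joint[2] = (1.3101, -2.8096) + 10.8 * (-0.1736, 0.9848) = (1.3101 + -1.8754, -2.8096 + 10.6359) = (-0.5653, 7.8264)
link 2: phi[2] = -65 + 165 + -85 = 15 deg
  cos(15 deg) = 0.9659, sin(15 deg) = 0.2588
  joint[3] = (-0.5653, 7.8264) + 11.7 * (0.9659, 0.2588) = (-0.5653 + 11.3013, 7.8264 + 3.0282) = (10.7360, 10.8546)
End effector: (10.7360, 10.8546)

Answer: 10.7360 10.8546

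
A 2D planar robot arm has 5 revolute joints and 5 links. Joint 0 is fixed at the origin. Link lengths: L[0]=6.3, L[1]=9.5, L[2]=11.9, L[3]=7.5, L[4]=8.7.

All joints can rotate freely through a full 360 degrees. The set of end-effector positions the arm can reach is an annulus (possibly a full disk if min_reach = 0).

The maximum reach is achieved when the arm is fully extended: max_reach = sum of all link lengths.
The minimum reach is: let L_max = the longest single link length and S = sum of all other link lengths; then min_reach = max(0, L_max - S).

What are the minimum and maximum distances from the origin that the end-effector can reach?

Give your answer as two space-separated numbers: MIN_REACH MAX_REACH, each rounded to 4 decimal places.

Link lengths: [6.3, 9.5, 11.9, 7.5, 8.7]
max_reach = 6.3 + 9.5 + 11.9 + 7.5 + 8.7 = 43.9
L_max = max([6.3, 9.5, 11.9, 7.5, 8.7]) = 11.9
S (sum of others) = 43.9 - 11.9 = 32
min_reach = max(0, 11.9 - 32) = max(0, -20.1) = 0

Answer: 0.0000 43.9000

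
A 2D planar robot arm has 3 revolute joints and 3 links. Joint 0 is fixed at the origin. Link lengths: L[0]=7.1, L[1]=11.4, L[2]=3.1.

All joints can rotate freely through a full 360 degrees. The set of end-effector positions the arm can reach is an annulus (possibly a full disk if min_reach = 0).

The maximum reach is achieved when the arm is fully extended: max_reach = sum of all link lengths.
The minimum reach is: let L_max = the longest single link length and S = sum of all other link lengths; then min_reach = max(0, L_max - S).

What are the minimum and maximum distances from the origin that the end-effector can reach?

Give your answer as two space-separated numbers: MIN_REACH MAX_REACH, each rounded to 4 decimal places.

Answer: 1.2000 21.6000

Derivation:
Link lengths: [7.1, 11.4, 3.1]
max_reach = 7.1 + 11.4 + 3.1 = 21.6
L_max = max([7.1, 11.4, 3.1]) = 11.4
S (sum of others) = 21.6 - 11.4 = 10.2
min_reach = max(0, 11.4 - 10.2) = max(0, 1.2) = 1.2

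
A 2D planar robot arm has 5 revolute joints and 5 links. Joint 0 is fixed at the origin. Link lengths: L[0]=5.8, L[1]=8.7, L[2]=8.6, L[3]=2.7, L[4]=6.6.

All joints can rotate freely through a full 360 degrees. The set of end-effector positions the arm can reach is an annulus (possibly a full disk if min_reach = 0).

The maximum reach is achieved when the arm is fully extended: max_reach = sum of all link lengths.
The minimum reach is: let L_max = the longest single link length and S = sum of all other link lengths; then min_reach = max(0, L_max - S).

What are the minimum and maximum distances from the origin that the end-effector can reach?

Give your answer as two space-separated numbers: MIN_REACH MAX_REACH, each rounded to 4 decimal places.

Answer: 0.0000 32.4000

Derivation:
Link lengths: [5.8, 8.7, 8.6, 2.7, 6.6]
max_reach = 5.8 + 8.7 + 8.6 + 2.7 + 6.6 = 32.4
L_max = max([5.8, 8.7, 8.6, 2.7, 6.6]) = 8.7
S (sum of others) = 32.4 - 8.7 = 23.7
min_reach = max(0, 8.7 - 23.7) = max(0, -15) = 0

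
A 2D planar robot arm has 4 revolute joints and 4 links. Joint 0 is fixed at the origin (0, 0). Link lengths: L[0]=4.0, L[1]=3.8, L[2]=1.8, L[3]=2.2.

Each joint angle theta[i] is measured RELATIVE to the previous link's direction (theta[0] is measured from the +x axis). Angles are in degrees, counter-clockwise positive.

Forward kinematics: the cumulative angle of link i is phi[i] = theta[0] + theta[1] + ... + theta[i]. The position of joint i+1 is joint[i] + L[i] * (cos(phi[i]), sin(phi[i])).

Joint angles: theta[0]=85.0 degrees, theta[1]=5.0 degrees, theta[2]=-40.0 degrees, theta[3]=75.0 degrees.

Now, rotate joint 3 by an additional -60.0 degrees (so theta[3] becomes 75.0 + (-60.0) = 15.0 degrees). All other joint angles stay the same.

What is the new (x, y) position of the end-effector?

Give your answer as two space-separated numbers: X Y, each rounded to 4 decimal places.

joint[0] = (0.0000, 0.0000)  (base)
link 0: phi[0] = 85 = 85 deg
  cos(85 deg) = 0.0872, sin(85 deg) = 0.9962
  joint[1] = (0.0000, 0.0000) + 4 * (0.0872, 0.9962) = (0.0000 + 0.3486, 0.0000 + 3.9848) = (0.3486, 3.9848)
link 1: phi[1] = 85 + 5 = 90 deg
  cos(90 deg) = 0.0000, sin(90 deg) = 1.0000
  joint[2] = (0.3486, 3.9848) + 3.8 * (0.0000, 1.0000) = (0.3486 + 0.0000, 3.9848 + 3.8000) = (0.3486, 7.7848)
link 2: phi[2] = 85 + 5 + -40 = 50 deg
  cos(50 deg) = 0.6428, sin(50 deg) = 0.7660
  joint[3] = (0.3486, 7.7848) + 1.8 * (0.6428, 0.7660) = (0.3486 + 1.1570, 7.7848 + 1.3789) = (1.5056, 9.1637)
link 3: phi[3] = 85 + 5 + -40 + 15 = 65 deg
  cos(65 deg) = 0.4226, sin(65 deg) = 0.9063
  joint[4] = (1.5056, 9.1637) + 2.2 * (0.4226, 0.9063) = (1.5056 + 0.9298, 9.1637 + 1.9939) = (2.4354, 11.1575)
End effector: (2.4354, 11.1575)

Answer: 2.4354 11.1575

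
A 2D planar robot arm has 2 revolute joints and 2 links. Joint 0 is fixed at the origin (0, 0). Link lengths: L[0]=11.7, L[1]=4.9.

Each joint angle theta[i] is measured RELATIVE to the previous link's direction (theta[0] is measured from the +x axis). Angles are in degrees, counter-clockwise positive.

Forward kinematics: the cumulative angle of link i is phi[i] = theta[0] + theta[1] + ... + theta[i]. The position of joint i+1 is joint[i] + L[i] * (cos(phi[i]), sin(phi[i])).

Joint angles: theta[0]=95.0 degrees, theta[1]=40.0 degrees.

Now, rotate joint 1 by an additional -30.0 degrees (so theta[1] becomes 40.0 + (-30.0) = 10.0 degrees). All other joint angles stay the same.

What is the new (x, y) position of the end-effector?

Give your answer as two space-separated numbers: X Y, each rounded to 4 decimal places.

joint[0] = (0.0000, 0.0000)  (base)
link 0: phi[0] = 95 = 95 deg
  cos(95 deg) = -0.0872, sin(95 deg) = 0.9962
  joint[1] = (0.0000, 0.0000) + 11.7 * (-0.0872, 0.9962) = (0.0000 + -1.0197, 0.0000 + 11.6555) = (-1.0197, 11.6555)
link 1: phi[1] = 95 + 10 = 105 deg
  cos(105 deg) = -0.2588, sin(105 deg) = 0.9659
  joint[2] = (-1.0197, 11.6555) + 4.9 * (-0.2588, 0.9659) = (-1.0197 + -1.2682, 11.6555 + 4.7330) = (-2.2879, 16.3885)
End effector: (-2.2879, 16.3885)

Answer: -2.2879 16.3885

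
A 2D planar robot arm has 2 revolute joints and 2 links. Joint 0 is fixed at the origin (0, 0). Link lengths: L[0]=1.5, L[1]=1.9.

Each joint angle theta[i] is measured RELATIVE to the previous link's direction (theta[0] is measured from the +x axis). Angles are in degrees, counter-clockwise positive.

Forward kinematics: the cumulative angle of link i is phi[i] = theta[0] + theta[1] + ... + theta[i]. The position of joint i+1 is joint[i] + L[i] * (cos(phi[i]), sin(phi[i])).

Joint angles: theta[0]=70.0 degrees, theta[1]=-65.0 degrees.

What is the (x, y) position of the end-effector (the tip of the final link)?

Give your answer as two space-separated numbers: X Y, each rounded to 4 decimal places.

joint[0] = (0.0000, 0.0000)  (base)
link 0: phi[0] = 70 = 70 deg
  cos(70 deg) = 0.3420, sin(70 deg) = 0.9397
  joint[1] = (0.0000, 0.0000) + 1.5 * (0.3420, 0.9397) = (0.0000 + 0.5130, 0.0000 + 1.4095) = (0.5130, 1.4095)
link 1: phi[1] = 70 + -65 = 5 deg
  cos(5 deg) = 0.9962, sin(5 deg) = 0.0872
  joint[2] = (0.5130, 1.4095) + 1.9 * (0.9962, 0.0872) = (0.5130 + 1.8928, 1.4095 + 0.1656) = (2.4058, 1.5751)
End effector: (2.4058, 1.5751)

Answer: 2.4058 1.5751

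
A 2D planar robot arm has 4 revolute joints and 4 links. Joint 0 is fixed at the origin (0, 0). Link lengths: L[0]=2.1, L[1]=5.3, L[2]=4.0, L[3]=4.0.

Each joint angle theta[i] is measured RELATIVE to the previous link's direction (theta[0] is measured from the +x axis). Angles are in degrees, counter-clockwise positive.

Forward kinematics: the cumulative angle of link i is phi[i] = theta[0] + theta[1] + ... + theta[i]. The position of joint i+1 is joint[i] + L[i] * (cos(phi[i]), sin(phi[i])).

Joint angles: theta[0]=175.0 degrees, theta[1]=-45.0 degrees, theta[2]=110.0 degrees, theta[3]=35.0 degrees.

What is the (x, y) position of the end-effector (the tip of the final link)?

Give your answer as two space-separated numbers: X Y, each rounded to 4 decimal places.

joint[0] = (0.0000, 0.0000)  (base)
link 0: phi[0] = 175 = 175 deg
  cos(175 deg) = -0.9962, sin(175 deg) = 0.0872
  joint[1] = (0.0000, 0.0000) + 2.1 * (-0.9962, 0.0872) = (0.0000 + -2.0920, 0.0000 + 0.1830) = (-2.0920, 0.1830)
link 1: phi[1] = 175 + -45 = 130 deg
  cos(130 deg) = -0.6428, sin(130 deg) = 0.7660
  joint[2] = (-2.0920, 0.1830) + 5.3 * (-0.6428, 0.7660) = (-2.0920 + -3.4068, 0.1830 + 4.0600) = (-5.4988, 4.2431)
link 2: phi[2] = 175 + -45 + 110 = 240 deg
  cos(240 deg) = -0.5000, sin(240 deg) = -0.8660
  joint[3] = (-5.4988, 4.2431) + 4 * (-0.5000, -0.8660) = (-5.4988 + -2.0000, 4.2431 + -3.4641) = (-7.4988, 0.7790)
link 3: phi[3] = 175 + -45 + 110 + 35 = 275 deg
  cos(275 deg) = 0.0872, sin(275 deg) = -0.9962
  joint[4] = (-7.4988, 0.7790) + 4 * (0.0872, -0.9962) = (-7.4988 + 0.3486, 0.7790 + -3.9848) = (-7.1502, -3.2058)
End effector: (-7.1502, -3.2058)

Answer: -7.1502 -3.2058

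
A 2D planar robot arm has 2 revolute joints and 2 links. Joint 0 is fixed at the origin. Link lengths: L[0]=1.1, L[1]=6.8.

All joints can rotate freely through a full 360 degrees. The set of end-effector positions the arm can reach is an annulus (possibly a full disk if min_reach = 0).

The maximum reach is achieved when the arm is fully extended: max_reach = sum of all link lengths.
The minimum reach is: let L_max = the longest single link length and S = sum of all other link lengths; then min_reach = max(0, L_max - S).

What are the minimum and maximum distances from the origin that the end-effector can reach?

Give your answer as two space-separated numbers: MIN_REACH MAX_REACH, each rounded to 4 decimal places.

Link lengths: [1.1, 6.8]
max_reach = 1.1 + 6.8 = 7.9
L_max = max([1.1, 6.8]) = 6.8
S (sum of others) = 7.9 - 6.8 = 1.1
min_reach = max(0, 6.8 - 1.1) = max(0, 5.7) = 5.7

Answer: 5.7000 7.9000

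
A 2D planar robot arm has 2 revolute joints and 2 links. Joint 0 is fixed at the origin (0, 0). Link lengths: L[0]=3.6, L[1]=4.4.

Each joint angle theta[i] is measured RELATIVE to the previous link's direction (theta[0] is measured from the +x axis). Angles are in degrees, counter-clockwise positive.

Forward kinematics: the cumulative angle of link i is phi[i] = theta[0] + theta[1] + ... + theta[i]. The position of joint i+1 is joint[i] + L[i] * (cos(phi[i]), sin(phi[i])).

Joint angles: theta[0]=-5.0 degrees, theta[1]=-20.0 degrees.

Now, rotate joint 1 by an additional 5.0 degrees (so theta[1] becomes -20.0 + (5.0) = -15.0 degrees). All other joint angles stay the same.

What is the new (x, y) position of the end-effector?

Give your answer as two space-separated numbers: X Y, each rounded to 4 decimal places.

Answer: 7.7209 -1.8186

Derivation:
joint[0] = (0.0000, 0.0000)  (base)
link 0: phi[0] = -5 = -5 deg
  cos(-5 deg) = 0.9962, sin(-5 deg) = -0.0872
  joint[1] = (0.0000, 0.0000) + 3.6 * (0.9962, -0.0872) = (0.0000 + 3.5863, 0.0000 + -0.3138) = (3.5863, -0.3138)
link 1: phi[1] = -5 + -15 = -20 deg
  cos(-20 deg) = 0.9397, sin(-20 deg) = -0.3420
  joint[2] = (3.5863, -0.3138) + 4.4 * (0.9397, -0.3420) = (3.5863 + 4.1346, -0.3138 + -1.5049) = (7.7209, -1.8186)
End effector: (7.7209, -1.8186)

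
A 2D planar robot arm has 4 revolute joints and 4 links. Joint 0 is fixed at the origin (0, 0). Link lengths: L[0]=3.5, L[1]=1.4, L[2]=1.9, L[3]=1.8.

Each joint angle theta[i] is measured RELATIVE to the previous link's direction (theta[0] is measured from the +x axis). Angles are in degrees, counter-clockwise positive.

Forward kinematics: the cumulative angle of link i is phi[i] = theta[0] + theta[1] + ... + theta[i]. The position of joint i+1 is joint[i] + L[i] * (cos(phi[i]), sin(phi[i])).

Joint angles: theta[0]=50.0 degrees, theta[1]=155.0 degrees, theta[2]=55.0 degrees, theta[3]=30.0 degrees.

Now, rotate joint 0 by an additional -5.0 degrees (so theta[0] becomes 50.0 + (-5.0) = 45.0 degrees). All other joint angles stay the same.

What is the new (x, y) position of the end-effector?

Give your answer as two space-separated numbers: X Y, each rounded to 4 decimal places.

Answer: 1.1334 -1.5779

Derivation:
joint[0] = (0.0000, 0.0000)  (base)
link 0: phi[0] = 45 = 45 deg
  cos(45 deg) = 0.7071, sin(45 deg) = 0.7071
  joint[1] = (0.0000, 0.0000) + 3.5 * (0.7071, 0.7071) = (0.0000 + 2.4749, 0.0000 + 2.4749) = (2.4749, 2.4749)
link 1: phi[1] = 45 + 155 = 200 deg
  cos(200 deg) = -0.9397, sin(200 deg) = -0.3420
  joint[2] = (2.4749, 2.4749) + 1.4 * (-0.9397, -0.3420) = (2.4749 + -1.3156, 2.4749 + -0.4788) = (1.1593, 1.9960)
link 2: phi[2] = 45 + 155 + 55 = 255 deg
  cos(255 deg) = -0.2588, sin(255 deg) = -0.9659
  joint[3] = (1.1593, 1.9960) + 1.9 * (-0.2588, -0.9659) = (1.1593 + -0.4918, 1.9960 + -1.8353) = (0.6675, 0.1608)
link 3: phi[3] = 45 + 155 + 55 + 30 = 285 deg
  cos(285 deg) = 0.2588, sin(285 deg) = -0.9659
  joint[4] = (0.6675, 0.1608) + 1.8 * (0.2588, -0.9659) = (0.6675 + 0.4659, 0.1608 + -1.7387) = (1.1334, -1.5779)
End effector: (1.1334, -1.5779)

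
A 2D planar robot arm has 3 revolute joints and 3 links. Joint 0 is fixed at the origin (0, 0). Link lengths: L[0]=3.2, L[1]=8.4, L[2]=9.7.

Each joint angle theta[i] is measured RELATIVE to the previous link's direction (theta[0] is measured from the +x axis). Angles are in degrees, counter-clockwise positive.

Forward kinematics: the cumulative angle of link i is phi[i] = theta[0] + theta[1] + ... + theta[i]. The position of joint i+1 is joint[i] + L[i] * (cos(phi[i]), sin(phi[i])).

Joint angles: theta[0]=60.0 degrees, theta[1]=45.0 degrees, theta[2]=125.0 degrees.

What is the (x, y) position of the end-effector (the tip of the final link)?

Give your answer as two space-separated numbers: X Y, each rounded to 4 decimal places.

Answer: -6.8091 3.4544

Derivation:
joint[0] = (0.0000, 0.0000)  (base)
link 0: phi[0] = 60 = 60 deg
  cos(60 deg) = 0.5000, sin(60 deg) = 0.8660
  joint[1] = (0.0000, 0.0000) + 3.2 * (0.5000, 0.8660) = (0.0000 + 1.6000, 0.0000 + 2.7713) = (1.6000, 2.7713)
link 1: phi[1] = 60 + 45 = 105 deg
  cos(105 deg) = -0.2588, sin(105 deg) = 0.9659
  joint[2] = (1.6000, 2.7713) + 8.4 * (-0.2588, 0.9659) = (1.6000 + -2.1741, 2.7713 + 8.1138) = (-0.5741, 10.8851)
link 2: phi[2] = 60 + 45 + 125 = 230 deg
  cos(230 deg) = -0.6428, sin(230 deg) = -0.7660
  joint[3] = (-0.5741, 10.8851) + 9.7 * (-0.6428, -0.7660) = (-0.5741 + -6.2350, 10.8851 + -7.4306) = (-6.8091, 3.4544)
End effector: (-6.8091, 3.4544)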